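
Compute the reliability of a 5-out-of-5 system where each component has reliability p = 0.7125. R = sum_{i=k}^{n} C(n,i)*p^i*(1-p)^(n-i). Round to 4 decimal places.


k = 5, n = 5, p = 0.7125
i=5: C(5,5)=1 * 0.7125^5 * 0.2875^0 = 0.1836
R = sum of terms = 0.1836

0.1836


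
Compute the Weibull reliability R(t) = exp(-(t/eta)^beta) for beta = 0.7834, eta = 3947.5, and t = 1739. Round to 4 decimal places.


beta = 0.7834, eta = 3947.5, t = 1739
t/eta = 1739 / 3947.5 = 0.4405
(t/eta)^beta = 0.4405^0.7834 = 0.5261
R(t) = exp(-0.5261)
R(t) = 0.5909

0.5909


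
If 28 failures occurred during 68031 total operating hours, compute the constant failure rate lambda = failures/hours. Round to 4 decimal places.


failures = 28
total_hours = 68031
lambda = 28 / 68031
lambda = 0.0004

0.0004


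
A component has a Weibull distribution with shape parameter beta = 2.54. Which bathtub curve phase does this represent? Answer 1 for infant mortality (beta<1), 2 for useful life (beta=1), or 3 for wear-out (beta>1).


beta = 2.54
Compare beta to 1:
beta < 1 => infant mortality (phase 1)
beta = 1 => useful life (phase 2)
beta > 1 => wear-out (phase 3)
Since beta = 2.54, this is wear-out (increasing failure rate)
Phase = 3

3


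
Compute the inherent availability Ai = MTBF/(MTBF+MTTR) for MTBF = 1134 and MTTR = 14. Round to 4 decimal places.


MTBF = 1134
MTTR = 14
MTBF + MTTR = 1148
Ai = 1134 / 1148
Ai = 0.9878

0.9878


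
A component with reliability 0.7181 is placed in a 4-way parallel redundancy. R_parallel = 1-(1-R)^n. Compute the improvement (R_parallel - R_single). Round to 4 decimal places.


R_single = 0.7181, n = 4
1 - R_single = 0.2819
(1 - R_single)^n = 0.2819^4 = 0.0063
R_parallel = 1 - 0.0063 = 0.9937
Improvement = 0.9937 - 0.7181
Improvement = 0.2756

0.2756


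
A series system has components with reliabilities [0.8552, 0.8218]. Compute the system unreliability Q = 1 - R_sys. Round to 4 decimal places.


Components: [0.8552, 0.8218]
After component 1: product = 0.8552
After component 2: product = 0.7028
R_sys = 0.7028
Q = 1 - 0.7028 = 0.2972

0.2972


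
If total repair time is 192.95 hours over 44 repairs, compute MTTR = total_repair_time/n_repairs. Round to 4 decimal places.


total_repair_time = 192.95
n_repairs = 44
MTTR = 192.95 / 44
MTTR = 4.3852

4.3852


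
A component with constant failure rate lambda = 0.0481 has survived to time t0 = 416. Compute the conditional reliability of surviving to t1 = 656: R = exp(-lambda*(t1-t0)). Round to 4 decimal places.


lambda = 0.0481
t0 = 416, t1 = 656
t1 - t0 = 240
lambda * (t1-t0) = 0.0481 * 240 = 11.544
R = exp(-11.544)
R = 0.0

0.0


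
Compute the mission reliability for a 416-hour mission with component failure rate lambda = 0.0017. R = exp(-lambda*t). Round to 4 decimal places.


lambda = 0.0017
mission_time = 416
lambda * t = 0.0017 * 416 = 0.7072
R = exp(-0.7072)
R = 0.493

0.493


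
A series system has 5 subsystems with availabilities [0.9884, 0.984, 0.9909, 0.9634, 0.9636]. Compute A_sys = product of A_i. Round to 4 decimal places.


Subsystems: [0.9884, 0.984, 0.9909, 0.9634, 0.9636]
After subsystem 1 (A=0.9884): product = 0.9884
After subsystem 2 (A=0.984): product = 0.9726
After subsystem 3 (A=0.9909): product = 0.9637
After subsystem 4 (A=0.9634): product = 0.9285
After subsystem 5 (A=0.9636): product = 0.8947
A_sys = 0.8947

0.8947


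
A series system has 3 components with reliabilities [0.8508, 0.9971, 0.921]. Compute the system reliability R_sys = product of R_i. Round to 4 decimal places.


Components: [0.8508, 0.9971, 0.921]
After component 1 (R=0.8508): product = 0.8508
After component 2 (R=0.9971): product = 0.8483
After component 3 (R=0.921): product = 0.7813
R_sys = 0.7813

0.7813


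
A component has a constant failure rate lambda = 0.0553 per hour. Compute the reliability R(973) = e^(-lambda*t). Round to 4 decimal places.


lambda = 0.0553
t = 973
lambda * t = 53.8069
R(t) = e^(-53.8069)
R(t) = 0.0

0.0


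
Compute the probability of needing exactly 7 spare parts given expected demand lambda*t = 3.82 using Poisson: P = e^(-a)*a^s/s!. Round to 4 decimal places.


a = 3.82, s = 7
e^(-a) = e^(-3.82) = 0.0219
a^s = 3.82^7 = 11869.8038
s! = 5040
P = 0.0219 * 11869.8038 / 5040
P = 0.0516

0.0516


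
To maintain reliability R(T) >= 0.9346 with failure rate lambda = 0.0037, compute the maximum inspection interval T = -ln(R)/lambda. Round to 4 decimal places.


R_target = 0.9346
lambda = 0.0037
-ln(0.9346) = 0.0676
T = 0.0676 / 0.0037
T = 18.2802

18.2802


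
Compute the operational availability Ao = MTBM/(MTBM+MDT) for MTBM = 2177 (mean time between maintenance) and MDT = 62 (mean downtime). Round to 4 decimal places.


MTBM = 2177
MDT = 62
MTBM + MDT = 2239
Ao = 2177 / 2239
Ao = 0.9723

0.9723


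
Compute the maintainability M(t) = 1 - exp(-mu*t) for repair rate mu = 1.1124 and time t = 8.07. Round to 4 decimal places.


mu = 1.1124, t = 8.07
mu * t = 1.1124 * 8.07 = 8.9771
exp(-8.9771) = 0.0001
M(t) = 1 - 0.0001
M(t) = 0.9999

0.9999


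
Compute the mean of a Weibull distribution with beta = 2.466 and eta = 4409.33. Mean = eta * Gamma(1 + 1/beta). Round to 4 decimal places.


beta = 2.466, eta = 4409.33
1/beta = 0.4055
1 + 1/beta = 1.4055
Gamma(1.4055) = 0.887
Mean = 4409.33 * 0.887
Mean = 3910.9756

3910.9756


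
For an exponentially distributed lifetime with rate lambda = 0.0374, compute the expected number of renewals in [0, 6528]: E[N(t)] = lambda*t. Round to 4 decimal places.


lambda = 0.0374
t = 6528
E[N(t)] = lambda * t
E[N(t)] = 0.0374 * 6528
E[N(t)] = 244.1472

244.1472


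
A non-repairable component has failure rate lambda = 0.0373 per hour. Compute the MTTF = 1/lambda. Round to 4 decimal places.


lambda = 0.0373
MTTF = 1 / 0.0373
MTTF = 26.8097

26.8097


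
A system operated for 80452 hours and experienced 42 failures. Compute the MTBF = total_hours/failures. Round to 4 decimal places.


total_hours = 80452
failures = 42
MTBF = 80452 / 42
MTBF = 1915.5238

1915.5238


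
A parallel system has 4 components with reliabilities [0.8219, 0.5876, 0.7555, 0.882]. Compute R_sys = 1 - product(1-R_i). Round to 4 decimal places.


Components: [0.8219, 0.5876, 0.7555, 0.882]
(1 - 0.8219) = 0.1781, running product = 0.1781
(1 - 0.5876) = 0.4124, running product = 0.0734
(1 - 0.7555) = 0.2445, running product = 0.018
(1 - 0.882) = 0.118, running product = 0.0021
Product of (1-R_i) = 0.0021
R_sys = 1 - 0.0021 = 0.9979

0.9979


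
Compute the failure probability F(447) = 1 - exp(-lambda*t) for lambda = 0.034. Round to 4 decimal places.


lambda = 0.034, t = 447
lambda * t = 15.198
exp(-15.198) = 0.0
F(t) = 1 - 0.0
F(t) = 1.0

1.0


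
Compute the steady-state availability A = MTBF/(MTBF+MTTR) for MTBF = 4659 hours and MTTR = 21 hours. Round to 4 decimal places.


MTBF = 4659
MTTR = 21
MTBF + MTTR = 4680
A = 4659 / 4680
A = 0.9955

0.9955


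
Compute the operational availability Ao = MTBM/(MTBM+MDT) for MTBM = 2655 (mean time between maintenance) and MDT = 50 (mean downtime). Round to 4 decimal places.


MTBM = 2655
MDT = 50
MTBM + MDT = 2705
Ao = 2655 / 2705
Ao = 0.9815

0.9815


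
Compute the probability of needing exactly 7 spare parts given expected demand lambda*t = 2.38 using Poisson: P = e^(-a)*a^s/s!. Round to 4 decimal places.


a = 2.38, s = 7
e^(-a) = e^(-2.38) = 0.0926
a^s = 2.38^7 = 432.5524
s! = 5040
P = 0.0926 * 432.5524 / 5040
P = 0.0079

0.0079


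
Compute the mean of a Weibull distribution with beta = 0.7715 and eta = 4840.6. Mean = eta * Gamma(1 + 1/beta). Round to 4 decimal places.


beta = 0.7715, eta = 4840.6
1/beta = 1.2962
1 + 1/beta = 2.2962
Gamma(2.2962) = 1.164
Mean = 4840.6 * 1.164
Mean = 5634.6651

5634.6651


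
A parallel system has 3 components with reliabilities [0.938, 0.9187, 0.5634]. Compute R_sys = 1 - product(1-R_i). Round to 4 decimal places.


Components: [0.938, 0.9187, 0.5634]
(1 - 0.938) = 0.062, running product = 0.062
(1 - 0.9187) = 0.0813, running product = 0.005
(1 - 0.5634) = 0.4366, running product = 0.0022
Product of (1-R_i) = 0.0022
R_sys = 1 - 0.0022 = 0.9978

0.9978


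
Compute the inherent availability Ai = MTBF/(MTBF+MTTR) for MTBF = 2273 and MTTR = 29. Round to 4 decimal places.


MTBF = 2273
MTTR = 29
MTBF + MTTR = 2302
Ai = 2273 / 2302
Ai = 0.9874

0.9874


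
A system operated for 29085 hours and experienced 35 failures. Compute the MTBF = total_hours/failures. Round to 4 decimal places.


total_hours = 29085
failures = 35
MTBF = 29085 / 35
MTBF = 831.0

831.0


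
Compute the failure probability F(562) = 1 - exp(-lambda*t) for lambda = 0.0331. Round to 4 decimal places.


lambda = 0.0331, t = 562
lambda * t = 18.6022
exp(-18.6022) = 0.0
F(t) = 1 - 0.0
F(t) = 1.0

1.0


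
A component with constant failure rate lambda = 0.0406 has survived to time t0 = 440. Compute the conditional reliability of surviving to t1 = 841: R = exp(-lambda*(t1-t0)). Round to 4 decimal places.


lambda = 0.0406
t0 = 440, t1 = 841
t1 - t0 = 401
lambda * (t1-t0) = 0.0406 * 401 = 16.2806
R = exp(-16.2806)
R = 0.0

0.0


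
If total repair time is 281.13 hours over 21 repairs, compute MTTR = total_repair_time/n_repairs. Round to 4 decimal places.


total_repair_time = 281.13
n_repairs = 21
MTTR = 281.13 / 21
MTTR = 13.3871

13.3871


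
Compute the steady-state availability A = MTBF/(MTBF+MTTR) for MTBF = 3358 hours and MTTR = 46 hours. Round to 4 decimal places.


MTBF = 3358
MTTR = 46
MTBF + MTTR = 3404
A = 3358 / 3404
A = 0.9865

0.9865


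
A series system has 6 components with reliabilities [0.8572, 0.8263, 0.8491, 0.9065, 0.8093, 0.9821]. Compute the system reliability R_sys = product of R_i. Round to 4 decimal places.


Components: [0.8572, 0.8263, 0.8491, 0.9065, 0.8093, 0.9821]
After component 1 (R=0.8572): product = 0.8572
After component 2 (R=0.8263): product = 0.7083
After component 3 (R=0.8491): product = 0.6014
After component 4 (R=0.9065): product = 0.5452
After component 5 (R=0.8093): product = 0.4412
After component 6 (R=0.9821): product = 0.4333
R_sys = 0.4333

0.4333


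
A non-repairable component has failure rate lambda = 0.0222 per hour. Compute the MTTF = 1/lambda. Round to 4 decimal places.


lambda = 0.0222
MTTF = 1 / 0.0222
MTTF = 45.045

45.045


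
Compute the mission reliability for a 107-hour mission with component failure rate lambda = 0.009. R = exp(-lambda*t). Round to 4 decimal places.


lambda = 0.009
mission_time = 107
lambda * t = 0.009 * 107 = 0.963
R = exp(-0.963)
R = 0.3817

0.3817


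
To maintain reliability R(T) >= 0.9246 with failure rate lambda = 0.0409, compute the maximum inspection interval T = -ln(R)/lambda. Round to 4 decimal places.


R_target = 0.9246
lambda = 0.0409
-ln(0.9246) = 0.0784
T = 0.0784 / 0.0409
T = 1.9167

1.9167


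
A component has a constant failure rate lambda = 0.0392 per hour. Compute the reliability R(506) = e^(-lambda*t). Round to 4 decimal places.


lambda = 0.0392
t = 506
lambda * t = 19.8352
R(t) = e^(-19.8352)
R(t) = 0.0

0.0


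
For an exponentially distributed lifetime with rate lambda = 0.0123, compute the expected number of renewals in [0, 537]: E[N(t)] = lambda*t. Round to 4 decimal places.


lambda = 0.0123
t = 537
E[N(t)] = lambda * t
E[N(t)] = 0.0123 * 537
E[N(t)] = 6.6051

6.6051


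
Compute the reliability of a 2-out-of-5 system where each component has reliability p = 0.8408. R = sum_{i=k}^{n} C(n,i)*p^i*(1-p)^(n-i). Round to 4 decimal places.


k = 2, n = 5, p = 0.8408
i=2: C(5,2)=10 * 0.8408^2 * 0.1592^3 = 0.0285
i=3: C(5,3)=10 * 0.8408^3 * 0.1592^2 = 0.1506
i=4: C(5,4)=5 * 0.8408^4 * 0.1592^1 = 0.3978
i=5: C(5,5)=1 * 0.8408^5 * 0.1592^0 = 0.4202
R = sum of terms = 0.9972

0.9972


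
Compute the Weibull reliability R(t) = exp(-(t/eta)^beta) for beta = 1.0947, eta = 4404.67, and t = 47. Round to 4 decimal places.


beta = 1.0947, eta = 4404.67, t = 47
t/eta = 47 / 4404.67 = 0.0107
(t/eta)^beta = 0.0107^1.0947 = 0.0069
R(t) = exp(-0.0069)
R(t) = 0.9931

0.9931


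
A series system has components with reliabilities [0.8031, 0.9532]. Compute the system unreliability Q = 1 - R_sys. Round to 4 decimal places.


Components: [0.8031, 0.9532]
After component 1: product = 0.8031
After component 2: product = 0.7655
R_sys = 0.7655
Q = 1 - 0.7655 = 0.2345

0.2345


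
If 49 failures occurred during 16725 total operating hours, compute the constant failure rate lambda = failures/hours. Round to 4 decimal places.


failures = 49
total_hours = 16725
lambda = 49 / 16725
lambda = 0.0029

0.0029


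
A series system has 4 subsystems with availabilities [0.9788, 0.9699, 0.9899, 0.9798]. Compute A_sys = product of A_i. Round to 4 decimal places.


Subsystems: [0.9788, 0.9699, 0.9899, 0.9798]
After subsystem 1 (A=0.9788): product = 0.9788
After subsystem 2 (A=0.9699): product = 0.9493
After subsystem 3 (A=0.9899): product = 0.9397
After subsystem 4 (A=0.9798): product = 0.9208
A_sys = 0.9208

0.9208


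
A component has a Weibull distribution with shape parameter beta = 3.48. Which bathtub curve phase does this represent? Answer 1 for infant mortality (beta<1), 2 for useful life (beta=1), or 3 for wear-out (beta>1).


beta = 3.48
Compare beta to 1:
beta < 1 => infant mortality (phase 1)
beta = 1 => useful life (phase 2)
beta > 1 => wear-out (phase 3)
Since beta = 3.48, this is wear-out (increasing failure rate)
Phase = 3

3


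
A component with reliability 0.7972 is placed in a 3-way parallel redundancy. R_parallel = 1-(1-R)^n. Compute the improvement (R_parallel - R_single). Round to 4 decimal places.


R_single = 0.7972, n = 3
1 - R_single = 0.2028
(1 - R_single)^n = 0.2028^3 = 0.0083
R_parallel = 1 - 0.0083 = 0.9917
Improvement = 0.9917 - 0.7972
Improvement = 0.1945

0.1945


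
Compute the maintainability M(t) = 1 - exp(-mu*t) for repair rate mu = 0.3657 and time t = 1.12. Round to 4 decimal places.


mu = 0.3657, t = 1.12
mu * t = 0.3657 * 1.12 = 0.4096
exp(-0.4096) = 0.6639
M(t) = 1 - 0.6639
M(t) = 0.3361

0.3361


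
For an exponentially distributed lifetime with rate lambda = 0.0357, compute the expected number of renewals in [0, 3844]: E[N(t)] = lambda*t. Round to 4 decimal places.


lambda = 0.0357
t = 3844
E[N(t)] = lambda * t
E[N(t)] = 0.0357 * 3844
E[N(t)] = 137.2308

137.2308


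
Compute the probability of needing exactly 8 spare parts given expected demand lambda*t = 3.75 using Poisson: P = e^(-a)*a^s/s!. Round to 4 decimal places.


a = 3.75, s = 8
e^(-a) = e^(-3.75) = 0.0235
a^s = 3.75^8 = 39106.6074
s! = 40320
P = 0.0235 * 39106.6074 / 40320
P = 0.0228

0.0228


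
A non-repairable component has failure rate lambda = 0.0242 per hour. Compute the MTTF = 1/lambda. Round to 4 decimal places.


lambda = 0.0242
MTTF = 1 / 0.0242
MTTF = 41.3223

41.3223


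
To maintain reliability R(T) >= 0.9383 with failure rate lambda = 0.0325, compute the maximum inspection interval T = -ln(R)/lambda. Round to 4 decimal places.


R_target = 0.9383
lambda = 0.0325
-ln(0.9383) = 0.0637
T = 0.0637 / 0.0325
T = 1.9596

1.9596


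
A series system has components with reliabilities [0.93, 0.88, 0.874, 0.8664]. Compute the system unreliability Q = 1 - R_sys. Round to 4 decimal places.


Components: [0.93, 0.88, 0.874, 0.8664]
After component 1: product = 0.93
After component 2: product = 0.8184
After component 3: product = 0.7153
After component 4: product = 0.6197
R_sys = 0.6197
Q = 1 - 0.6197 = 0.3803

0.3803


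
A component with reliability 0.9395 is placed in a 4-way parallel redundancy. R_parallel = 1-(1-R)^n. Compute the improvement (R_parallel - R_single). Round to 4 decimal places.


R_single = 0.9395, n = 4
1 - R_single = 0.0605
(1 - R_single)^n = 0.0605^4 = 0.0
R_parallel = 1 - 0.0 = 1.0
Improvement = 1.0 - 0.9395
Improvement = 0.0605

0.0605


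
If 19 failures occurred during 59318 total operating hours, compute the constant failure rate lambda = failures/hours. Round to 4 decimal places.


failures = 19
total_hours = 59318
lambda = 19 / 59318
lambda = 0.0003

0.0003


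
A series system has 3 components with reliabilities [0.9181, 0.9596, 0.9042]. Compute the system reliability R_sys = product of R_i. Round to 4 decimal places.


Components: [0.9181, 0.9596, 0.9042]
After component 1 (R=0.9181): product = 0.9181
After component 2 (R=0.9596): product = 0.881
After component 3 (R=0.9042): product = 0.7966
R_sys = 0.7966

0.7966


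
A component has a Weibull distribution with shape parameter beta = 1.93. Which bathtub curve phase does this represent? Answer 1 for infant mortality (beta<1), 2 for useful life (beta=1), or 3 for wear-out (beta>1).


beta = 1.93
Compare beta to 1:
beta < 1 => infant mortality (phase 1)
beta = 1 => useful life (phase 2)
beta > 1 => wear-out (phase 3)
Since beta = 1.93, this is wear-out (increasing failure rate)
Phase = 3

3


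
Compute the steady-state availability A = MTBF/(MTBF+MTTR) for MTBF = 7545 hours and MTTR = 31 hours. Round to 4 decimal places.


MTBF = 7545
MTTR = 31
MTBF + MTTR = 7576
A = 7545 / 7576
A = 0.9959

0.9959


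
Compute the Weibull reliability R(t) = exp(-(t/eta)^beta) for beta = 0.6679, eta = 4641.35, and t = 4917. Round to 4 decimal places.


beta = 0.6679, eta = 4641.35, t = 4917
t/eta = 4917 / 4641.35 = 1.0594
(t/eta)^beta = 1.0594^0.6679 = 1.0393
R(t) = exp(-1.0393)
R(t) = 0.3537

0.3537


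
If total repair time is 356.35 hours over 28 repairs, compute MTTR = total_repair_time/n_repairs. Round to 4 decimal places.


total_repair_time = 356.35
n_repairs = 28
MTTR = 356.35 / 28
MTTR = 12.7268

12.7268


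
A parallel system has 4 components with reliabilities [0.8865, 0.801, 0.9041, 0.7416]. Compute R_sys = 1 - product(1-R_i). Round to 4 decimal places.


Components: [0.8865, 0.801, 0.9041, 0.7416]
(1 - 0.8865) = 0.1135, running product = 0.1135
(1 - 0.801) = 0.199, running product = 0.0226
(1 - 0.9041) = 0.0959, running product = 0.0022
(1 - 0.7416) = 0.2584, running product = 0.0006
Product of (1-R_i) = 0.0006
R_sys = 1 - 0.0006 = 0.9994

0.9994


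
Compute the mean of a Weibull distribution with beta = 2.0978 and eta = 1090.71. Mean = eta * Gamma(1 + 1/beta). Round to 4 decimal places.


beta = 2.0978, eta = 1090.71
1/beta = 0.4767
1 + 1/beta = 1.4767
Gamma(1.4767) = 0.8857
Mean = 1090.71 * 0.8857
Mean = 966.0417

966.0417


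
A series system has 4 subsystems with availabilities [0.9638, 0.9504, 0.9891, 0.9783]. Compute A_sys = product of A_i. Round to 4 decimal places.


Subsystems: [0.9638, 0.9504, 0.9891, 0.9783]
After subsystem 1 (A=0.9638): product = 0.9638
After subsystem 2 (A=0.9504): product = 0.916
After subsystem 3 (A=0.9891): product = 0.906
After subsystem 4 (A=0.9783): product = 0.8864
A_sys = 0.8864

0.8864


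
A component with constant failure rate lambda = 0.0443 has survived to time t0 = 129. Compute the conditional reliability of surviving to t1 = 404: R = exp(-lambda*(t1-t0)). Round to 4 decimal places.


lambda = 0.0443
t0 = 129, t1 = 404
t1 - t0 = 275
lambda * (t1-t0) = 0.0443 * 275 = 12.1825
R = exp(-12.1825)
R = 0.0

0.0


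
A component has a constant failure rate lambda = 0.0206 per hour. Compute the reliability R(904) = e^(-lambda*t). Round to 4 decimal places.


lambda = 0.0206
t = 904
lambda * t = 18.6224
R(t) = e^(-18.6224)
R(t) = 0.0

0.0


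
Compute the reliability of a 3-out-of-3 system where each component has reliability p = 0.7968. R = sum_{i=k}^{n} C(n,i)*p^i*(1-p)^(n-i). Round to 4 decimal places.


k = 3, n = 3, p = 0.7968
i=3: C(3,3)=1 * 0.7968^3 * 0.2032^0 = 0.5059
R = sum of terms = 0.5059

0.5059


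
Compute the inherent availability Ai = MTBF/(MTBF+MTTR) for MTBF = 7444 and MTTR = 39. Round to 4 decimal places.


MTBF = 7444
MTTR = 39
MTBF + MTTR = 7483
Ai = 7444 / 7483
Ai = 0.9948

0.9948


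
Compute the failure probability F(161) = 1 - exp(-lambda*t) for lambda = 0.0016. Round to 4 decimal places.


lambda = 0.0016, t = 161
lambda * t = 0.2576
exp(-0.2576) = 0.7729
F(t) = 1 - 0.7729
F(t) = 0.2271

0.2271


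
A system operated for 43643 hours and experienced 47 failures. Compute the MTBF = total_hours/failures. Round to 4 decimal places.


total_hours = 43643
failures = 47
MTBF = 43643 / 47
MTBF = 928.5745

928.5745


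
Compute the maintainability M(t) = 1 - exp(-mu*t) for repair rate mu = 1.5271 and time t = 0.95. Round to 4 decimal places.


mu = 1.5271, t = 0.95
mu * t = 1.5271 * 0.95 = 1.4507
exp(-1.4507) = 0.2344
M(t) = 1 - 0.2344
M(t) = 0.7656

0.7656


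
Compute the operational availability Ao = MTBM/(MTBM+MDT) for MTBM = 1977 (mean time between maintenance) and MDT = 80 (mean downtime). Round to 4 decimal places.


MTBM = 1977
MDT = 80
MTBM + MDT = 2057
Ao = 1977 / 2057
Ao = 0.9611

0.9611


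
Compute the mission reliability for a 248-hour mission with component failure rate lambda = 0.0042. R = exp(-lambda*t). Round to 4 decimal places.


lambda = 0.0042
mission_time = 248
lambda * t = 0.0042 * 248 = 1.0416
R = exp(-1.0416)
R = 0.3529

0.3529


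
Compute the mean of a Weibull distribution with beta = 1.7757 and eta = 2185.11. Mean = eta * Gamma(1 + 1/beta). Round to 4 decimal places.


beta = 1.7757, eta = 2185.11
1/beta = 0.5632
1 + 1/beta = 1.5632
Gamma(1.5632) = 0.8899
Mean = 2185.11 * 0.8899
Mean = 1944.5277

1944.5277


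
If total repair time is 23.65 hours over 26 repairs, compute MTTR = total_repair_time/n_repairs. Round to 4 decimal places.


total_repair_time = 23.65
n_repairs = 26
MTTR = 23.65 / 26
MTTR = 0.9096

0.9096


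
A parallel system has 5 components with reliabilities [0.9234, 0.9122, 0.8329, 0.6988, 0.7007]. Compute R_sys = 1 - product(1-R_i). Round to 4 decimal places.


Components: [0.9234, 0.9122, 0.8329, 0.6988, 0.7007]
(1 - 0.9234) = 0.0766, running product = 0.0766
(1 - 0.9122) = 0.0878, running product = 0.0067
(1 - 0.8329) = 0.1671, running product = 0.0011
(1 - 0.6988) = 0.3012, running product = 0.0003
(1 - 0.7007) = 0.2993, running product = 0.0001
Product of (1-R_i) = 0.0001
R_sys = 1 - 0.0001 = 0.9999

0.9999


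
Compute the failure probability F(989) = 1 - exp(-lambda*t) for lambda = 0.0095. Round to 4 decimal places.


lambda = 0.0095, t = 989
lambda * t = 9.3955
exp(-9.3955) = 0.0001
F(t) = 1 - 0.0001
F(t) = 0.9999

0.9999


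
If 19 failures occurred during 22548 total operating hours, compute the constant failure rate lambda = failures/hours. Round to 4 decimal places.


failures = 19
total_hours = 22548
lambda = 19 / 22548
lambda = 0.0008

0.0008


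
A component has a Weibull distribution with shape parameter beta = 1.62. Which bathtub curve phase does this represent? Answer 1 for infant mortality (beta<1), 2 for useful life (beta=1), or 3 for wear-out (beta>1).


beta = 1.62
Compare beta to 1:
beta < 1 => infant mortality (phase 1)
beta = 1 => useful life (phase 2)
beta > 1 => wear-out (phase 3)
Since beta = 1.62, this is wear-out (increasing failure rate)
Phase = 3

3


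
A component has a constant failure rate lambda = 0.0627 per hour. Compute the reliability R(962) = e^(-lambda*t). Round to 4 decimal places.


lambda = 0.0627
t = 962
lambda * t = 60.3174
R(t) = e^(-60.3174)
R(t) = 0.0

0.0


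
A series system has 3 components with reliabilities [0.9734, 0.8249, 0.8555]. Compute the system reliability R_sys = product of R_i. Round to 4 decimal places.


Components: [0.9734, 0.8249, 0.8555]
After component 1 (R=0.9734): product = 0.9734
After component 2 (R=0.8249): product = 0.803
After component 3 (R=0.8555): product = 0.6869
R_sys = 0.6869

0.6869


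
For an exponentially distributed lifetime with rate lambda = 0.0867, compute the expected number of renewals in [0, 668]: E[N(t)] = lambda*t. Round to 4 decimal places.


lambda = 0.0867
t = 668
E[N(t)] = lambda * t
E[N(t)] = 0.0867 * 668
E[N(t)] = 57.9156

57.9156


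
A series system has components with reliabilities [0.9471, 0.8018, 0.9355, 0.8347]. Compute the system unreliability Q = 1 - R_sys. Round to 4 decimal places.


Components: [0.9471, 0.8018, 0.9355, 0.8347]
After component 1: product = 0.9471
After component 2: product = 0.7594
After component 3: product = 0.7104
After component 4: product = 0.593
R_sys = 0.593
Q = 1 - 0.593 = 0.407

0.407


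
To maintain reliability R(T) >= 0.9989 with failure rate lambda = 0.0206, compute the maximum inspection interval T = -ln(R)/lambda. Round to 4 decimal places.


R_target = 0.9989
lambda = 0.0206
-ln(0.9989) = 0.0011
T = 0.0011 / 0.0206
T = 0.0534

0.0534


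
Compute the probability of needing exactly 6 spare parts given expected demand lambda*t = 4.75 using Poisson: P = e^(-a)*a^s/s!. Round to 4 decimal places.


a = 4.75, s = 6
e^(-a) = e^(-4.75) = 0.0087
a^s = 4.75^6 = 11485.8108
s! = 720
P = 0.0087 * 11485.8108 / 720
P = 0.138

0.138


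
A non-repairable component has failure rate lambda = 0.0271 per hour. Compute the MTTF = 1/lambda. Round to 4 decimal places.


lambda = 0.0271
MTTF = 1 / 0.0271
MTTF = 36.9004

36.9004


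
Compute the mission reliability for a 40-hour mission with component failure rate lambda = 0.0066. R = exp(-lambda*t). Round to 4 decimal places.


lambda = 0.0066
mission_time = 40
lambda * t = 0.0066 * 40 = 0.264
R = exp(-0.264)
R = 0.768

0.768


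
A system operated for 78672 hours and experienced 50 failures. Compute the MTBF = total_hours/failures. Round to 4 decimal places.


total_hours = 78672
failures = 50
MTBF = 78672 / 50
MTBF = 1573.44

1573.44


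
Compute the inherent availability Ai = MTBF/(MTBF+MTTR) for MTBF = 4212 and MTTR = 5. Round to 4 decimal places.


MTBF = 4212
MTTR = 5
MTBF + MTTR = 4217
Ai = 4212 / 4217
Ai = 0.9988

0.9988


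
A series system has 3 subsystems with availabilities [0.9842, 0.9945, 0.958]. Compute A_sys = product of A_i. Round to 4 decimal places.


Subsystems: [0.9842, 0.9945, 0.958]
After subsystem 1 (A=0.9842): product = 0.9842
After subsystem 2 (A=0.9945): product = 0.9788
After subsystem 3 (A=0.958): product = 0.9377
A_sys = 0.9377

0.9377


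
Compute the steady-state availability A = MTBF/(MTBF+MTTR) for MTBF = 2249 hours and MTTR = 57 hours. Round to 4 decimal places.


MTBF = 2249
MTTR = 57
MTBF + MTTR = 2306
A = 2249 / 2306
A = 0.9753

0.9753


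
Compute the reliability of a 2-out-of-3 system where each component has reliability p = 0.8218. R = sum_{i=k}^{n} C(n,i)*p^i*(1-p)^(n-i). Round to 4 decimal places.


k = 2, n = 3, p = 0.8218
i=2: C(3,2)=3 * 0.8218^2 * 0.1782^1 = 0.361
i=3: C(3,3)=1 * 0.8218^3 * 0.1782^0 = 0.555
R = sum of terms = 0.9161

0.9161


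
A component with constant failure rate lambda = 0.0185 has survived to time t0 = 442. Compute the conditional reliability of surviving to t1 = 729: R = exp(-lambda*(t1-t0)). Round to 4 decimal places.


lambda = 0.0185
t0 = 442, t1 = 729
t1 - t0 = 287
lambda * (t1-t0) = 0.0185 * 287 = 5.3095
R = exp(-5.3095)
R = 0.0049

0.0049


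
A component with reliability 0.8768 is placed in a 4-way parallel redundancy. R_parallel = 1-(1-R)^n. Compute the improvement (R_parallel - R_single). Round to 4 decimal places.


R_single = 0.8768, n = 4
1 - R_single = 0.1232
(1 - R_single)^n = 0.1232^4 = 0.0002
R_parallel = 1 - 0.0002 = 0.9998
Improvement = 0.9998 - 0.8768
Improvement = 0.123

0.123


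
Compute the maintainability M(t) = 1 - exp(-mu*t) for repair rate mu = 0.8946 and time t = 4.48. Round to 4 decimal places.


mu = 0.8946, t = 4.48
mu * t = 0.8946 * 4.48 = 4.0078
exp(-4.0078) = 0.0182
M(t) = 1 - 0.0182
M(t) = 0.9818

0.9818


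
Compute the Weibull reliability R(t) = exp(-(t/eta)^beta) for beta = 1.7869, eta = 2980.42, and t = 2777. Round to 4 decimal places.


beta = 1.7869, eta = 2980.42, t = 2777
t/eta = 2777 / 2980.42 = 0.9317
(t/eta)^beta = 0.9317^1.7869 = 0.8813
R(t) = exp(-0.8813)
R(t) = 0.4142

0.4142


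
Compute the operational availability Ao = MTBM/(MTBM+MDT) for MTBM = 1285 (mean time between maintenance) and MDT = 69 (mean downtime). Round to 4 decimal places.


MTBM = 1285
MDT = 69
MTBM + MDT = 1354
Ao = 1285 / 1354
Ao = 0.949

0.949


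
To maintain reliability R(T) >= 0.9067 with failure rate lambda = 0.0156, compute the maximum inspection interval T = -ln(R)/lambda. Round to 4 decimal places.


R_target = 0.9067
lambda = 0.0156
-ln(0.9067) = 0.0979
T = 0.0979 / 0.0156
T = 6.2784

6.2784


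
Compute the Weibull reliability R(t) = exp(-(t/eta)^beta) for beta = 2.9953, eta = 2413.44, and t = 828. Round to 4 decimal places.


beta = 2.9953, eta = 2413.44, t = 828
t/eta = 828 / 2413.44 = 0.3431
(t/eta)^beta = 0.3431^2.9953 = 0.0406
R(t) = exp(-0.0406)
R(t) = 0.9602

0.9602


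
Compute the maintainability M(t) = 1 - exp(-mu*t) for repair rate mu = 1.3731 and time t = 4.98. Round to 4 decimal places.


mu = 1.3731, t = 4.98
mu * t = 1.3731 * 4.98 = 6.838
exp(-6.838) = 0.0011
M(t) = 1 - 0.0011
M(t) = 0.9989

0.9989


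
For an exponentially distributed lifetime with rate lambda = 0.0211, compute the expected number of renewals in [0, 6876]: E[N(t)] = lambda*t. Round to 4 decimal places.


lambda = 0.0211
t = 6876
E[N(t)] = lambda * t
E[N(t)] = 0.0211 * 6876
E[N(t)] = 145.0836

145.0836


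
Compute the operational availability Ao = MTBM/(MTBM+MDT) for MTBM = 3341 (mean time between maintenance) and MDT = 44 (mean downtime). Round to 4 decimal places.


MTBM = 3341
MDT = 44
MTBM + MDT = 3385
Ao = 3341 / 3385
Ao = 0.987

0.987


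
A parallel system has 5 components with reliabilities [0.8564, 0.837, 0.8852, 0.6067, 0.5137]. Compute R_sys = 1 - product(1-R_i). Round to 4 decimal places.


Components: [0.8564, 0.837, 0.8852, 0.6067, 0.5137]
(1 - 0.8564) = 0.1436, running product = 0.1436
(1 - 0.837) = 0.163, running product = 0.0234
(1 - 0.8852) = 0.1148, running product = 0.0027
(1 - 0.6067) = 0.3933, running product = 0.0011
(1 - 0.5137) = 0.4863, running product = 0.0005
Product of (1-R_i) = 0.0005
R_sys = 1 - 0.0005 = 0.9995

0.9995


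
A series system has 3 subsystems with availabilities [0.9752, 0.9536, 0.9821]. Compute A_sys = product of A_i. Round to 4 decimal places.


Subsystems: [0.9752, 0.9536, 0.9821]
After subsystem 1 (A=0.9752): product = 0.9752
After subsystem 2 (A=0.9536): product = 0.93
After subsystem 3 (A=0.9821): product = 0.9133
A_sys = 0.9133

0.9133


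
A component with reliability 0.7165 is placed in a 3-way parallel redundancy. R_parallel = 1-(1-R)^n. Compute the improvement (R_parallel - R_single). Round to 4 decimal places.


R_single = 0.7165, n = 3
1 - R_single = 0.2835
(1 - R_single)^n = 0.2835^3 = 0.0228
R_parallel = 1 - 0.0228 = 0.9772
Improvement = 0.9772 - 0.7165
Improvement = 0.2607

0.2607


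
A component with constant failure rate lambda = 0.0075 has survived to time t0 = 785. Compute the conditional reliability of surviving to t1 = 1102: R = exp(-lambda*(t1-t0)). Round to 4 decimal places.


lambda = 0.0075
t0 = 785, t1 = 1102
t1 - t0 = 317
lambda * (t1-t0) = 0.0075 * 317 = 2.3775
R = exp(-2.3775)
R = 0.0928

0.0928


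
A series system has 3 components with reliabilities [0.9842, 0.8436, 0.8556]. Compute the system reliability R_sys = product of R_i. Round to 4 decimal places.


Components: [0.9842, 0.8436, 0.8556]
After component 1 (R=0.9842): product = 0.9842
After component 2 (R=0.8436): product = 0.8303
After component 3 (R=0.8556): product = 0.7104
R_sys = 0.7104

0.7104


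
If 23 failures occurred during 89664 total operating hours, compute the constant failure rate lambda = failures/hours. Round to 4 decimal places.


failures = 23
total_hours = 89664
lambda = 23 / 89664
lambda = 0.0003

0.0003


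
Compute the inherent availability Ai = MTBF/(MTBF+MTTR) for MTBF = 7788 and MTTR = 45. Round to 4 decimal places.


MTBF = 7788
MTTR = 45
MTBF + MTTR = 7833
Ai = 7788 / 7833
Ai = 0.9943

0.9943


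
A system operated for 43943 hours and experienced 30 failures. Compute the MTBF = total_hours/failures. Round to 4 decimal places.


total_hours = 43943
failures = 30
MTBF = 43943 / 30
MTBF = 1464.7667

1464.7667


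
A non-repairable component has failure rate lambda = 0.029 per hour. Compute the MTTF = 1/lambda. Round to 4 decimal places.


lambda = 0.029
MTTF = 1 / 0.029
MTTF = 34.4828

34.4828


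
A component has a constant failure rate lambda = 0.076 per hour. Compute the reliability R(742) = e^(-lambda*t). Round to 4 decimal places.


lambda = 0.076
t = 742
lambda * t = 56.392
R(t) = e^(-56.392)
R(t) = 0.0

0.0


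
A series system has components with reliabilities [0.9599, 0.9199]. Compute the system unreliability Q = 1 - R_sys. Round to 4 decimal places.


Components: [0.9599, 0.9199]
After component 1: product = 0.9599
After component 2: product = 0.883
R_sys = 0.883
Q = 1 - 0.883 = 0.117

0.117


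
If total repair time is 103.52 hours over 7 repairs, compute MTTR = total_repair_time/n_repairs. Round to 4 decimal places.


total_repair_time = 103.52
n_repairs = 7
MTTR = 103.52 / 7
MTTR = 14.7886

14.7886


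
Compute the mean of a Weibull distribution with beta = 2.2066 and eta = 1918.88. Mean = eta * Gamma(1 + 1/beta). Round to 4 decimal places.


beta = 2.2066, eta = 1918.88
1/beta = 0.4532
1 + 1/beta = 1.4532
Gamma(1.4532) = 0.8856
Mean = 1918.88 * 0.8856
Mean = 1699.4251

1699.4251


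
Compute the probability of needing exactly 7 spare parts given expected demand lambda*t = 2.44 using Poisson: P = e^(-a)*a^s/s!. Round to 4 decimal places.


a = 2.44, s = 7
e^(-a) = e^(-2.44) = 0.0872
a^s = 2.44^7 = 514.907
s! = 5040
P = 0.0872 * 514.907 / 5040
P = 0.0089

0.0089


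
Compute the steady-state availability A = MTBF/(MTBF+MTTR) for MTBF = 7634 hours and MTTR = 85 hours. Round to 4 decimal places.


MTBF = 7634
MTTR = 85
MTBF + MTTR = 7719
A = 7634 / 7719
A = 0.989

0.989


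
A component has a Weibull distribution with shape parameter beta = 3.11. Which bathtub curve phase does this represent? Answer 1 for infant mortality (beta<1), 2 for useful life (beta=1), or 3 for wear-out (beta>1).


beta = 3.11
Compare beta to 1:
beta < 1 => infant mortality (phase 1)
beta = 1 => useful life (phase 2)
beta > 1 => wear-out (phase 3)
Since beta = 3.11, this is wear-out (increasing failure rate)
Phase = 3

3


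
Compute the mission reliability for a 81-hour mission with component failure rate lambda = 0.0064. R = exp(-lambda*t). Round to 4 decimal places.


lambda = 0.0064
mission_time = 81
lambda * t = 0.0064 * 81 = 0.5184
R = exp(-0.5184)
R = 0.5955

0.5955


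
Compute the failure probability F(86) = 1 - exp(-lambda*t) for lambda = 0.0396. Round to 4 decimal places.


lambda = 0.0396, t = 86
lambda * t = 3.4056
exp(-3.4056) = 0.0332
F(t) = 1 - 0.0332
F(t) = 0.9668

0.9668


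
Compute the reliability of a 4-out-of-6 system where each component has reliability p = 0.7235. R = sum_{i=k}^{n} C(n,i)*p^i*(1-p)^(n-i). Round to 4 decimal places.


k = 4, n = 6, p = 0.7235
i=4: C(6,4)=15 * 0.7235^4 * 0.2765^2 = 0.3142
i=5: C(6,5)=6 * 0.7235^5 * 0.2765^1 = 0.3289
i=6: C(6,6)=1 * 0.7235^6 * 0.2765^0 = 0.1434
R = sum of terms = 0.7865

0.7865


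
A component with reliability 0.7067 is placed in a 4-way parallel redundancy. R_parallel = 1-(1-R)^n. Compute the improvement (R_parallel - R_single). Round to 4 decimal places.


R_single = 0.7067, n = 4
1 - R_single = 0.2933
(1 - R_single)^n = 0.2933^4 = 0.0074
R_parallel = 1 - 0.0074 = 0.9926
Improvement = 0.9926 - 0.7067
Improvement = 0.2859

0.2859


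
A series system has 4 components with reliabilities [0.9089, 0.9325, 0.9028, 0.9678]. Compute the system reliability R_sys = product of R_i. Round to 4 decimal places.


Components: [0.9089, 0.9325, 0.9028, 0.9678]
After component 1 (R=0.9089): product = 0.9089
After component 2 (R=0.9325): product = 0.8475
After component 3 (R=0.9028): product = 0.7652
After component 4 (R=0.9678): product = 0.7405
R_sys = 0.7405

0.7405


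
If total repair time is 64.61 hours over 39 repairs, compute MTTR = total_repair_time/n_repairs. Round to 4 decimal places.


total_repair_time = 64.61
n_repairs = 39
MTTR = 64.61 / 39
MTTR = 1.6567

1.6567


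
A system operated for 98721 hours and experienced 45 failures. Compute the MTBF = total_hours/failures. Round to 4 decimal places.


total_hours = 98721
failures = 45
MTBF = 98721 / 45
MTBF = 2193.8

2193.8


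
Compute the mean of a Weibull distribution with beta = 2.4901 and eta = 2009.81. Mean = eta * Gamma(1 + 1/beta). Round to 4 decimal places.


beta = 2.4901, eta = 2009.81
1/beta = 0.4016
1 + 1/beta = 1.4016
Gamma(1.4016) = 0.8872
Mean = 2009.81 * 0.8872
Mean = 1783.0599

1783.0599


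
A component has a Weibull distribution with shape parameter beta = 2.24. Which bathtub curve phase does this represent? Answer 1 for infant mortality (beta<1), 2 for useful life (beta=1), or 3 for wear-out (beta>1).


beta = 2.24
Compare beta to 1:
beta < 1 => infant mortality (phase 1)
beta = 1 => useful life (phase 2)
beta > 1 => wear-out (phase 3)
Since beta = 2.24, this is wear-out (increasing failure rate)
Phase = 3

3


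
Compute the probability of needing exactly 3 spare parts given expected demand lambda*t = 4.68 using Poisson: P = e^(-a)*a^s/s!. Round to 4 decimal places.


a = 4.68, s = 3
e^(-a) = e^(-4.68) = 0.0093
a^s = 4.68^3 = 102.5032
s! = 6
P = 0.0093 * 102.5032 / 6
P = 0.1585

0.1585


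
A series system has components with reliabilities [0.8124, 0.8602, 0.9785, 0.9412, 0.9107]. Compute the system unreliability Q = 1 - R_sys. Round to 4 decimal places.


Components: [0.8124, 0.8602, 0.9785, 0.9412, 0.9107]
After component 1: product = 0.8124
After component 2: product = 0.6988
After component 3: product = 0.6838
After component 4: product = 0.6436
After component 5: product = 0.5861
R_sys = 0.5861
Q = 1 - 0.5861 = 0.4139

0.4139


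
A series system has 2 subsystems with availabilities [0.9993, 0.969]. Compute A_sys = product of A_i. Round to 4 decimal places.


Subsystems: [0.9993, 0.969]
After subsystem 1 (A=0.9993): product = 0.9993
After subsystem 2 (A=0.969): product = 0.9683
A_sys = 0.9683

0.9683


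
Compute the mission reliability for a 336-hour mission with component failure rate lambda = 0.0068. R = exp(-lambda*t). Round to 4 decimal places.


lambda = 0.0068
mission_time = 336
lambda * t = 0.0068 * 336 = 2.2848
R = exp(-2.2848)
R = 0.1018

0.1018


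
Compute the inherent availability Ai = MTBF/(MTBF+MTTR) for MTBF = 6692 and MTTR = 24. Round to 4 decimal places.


MTBF = 6692
MTTR = 24
MTBF + MTTR = 6716
Ai = 6692 / 6716
Ai = 0.9964

0.9964


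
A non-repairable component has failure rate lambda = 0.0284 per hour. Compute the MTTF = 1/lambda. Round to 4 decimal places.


lambda = 0.0284
MTTF = 1 / 0.0284
MTTF = 35.2113

35.2113


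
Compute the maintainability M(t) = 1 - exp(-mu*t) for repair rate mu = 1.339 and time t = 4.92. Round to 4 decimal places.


mu = 1.339, t = 4.92
mu * t = 1.339 * 4.92 = 6.5879
exp(-6.5879) = 0.0014
M(t) = 1 - 0.0014
M(t) = 0.9986

0.9986


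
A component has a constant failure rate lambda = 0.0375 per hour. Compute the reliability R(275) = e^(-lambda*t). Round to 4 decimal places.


lambda = 0.0375
t = 275
lambda * t = 10.3125
R(t) = e^(-10.3125)
R(t) = 0.0

0.0


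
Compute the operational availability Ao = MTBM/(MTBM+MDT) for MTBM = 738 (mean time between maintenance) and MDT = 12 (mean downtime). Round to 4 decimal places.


MTBM = 738
MDT = 12
MTBM + MDT = 750
Ao = 738 / 750
Ao = 0.984

0.984


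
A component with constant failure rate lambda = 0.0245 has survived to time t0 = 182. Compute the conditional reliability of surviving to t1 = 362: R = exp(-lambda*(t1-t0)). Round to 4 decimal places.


lambda = 0.0245
t0 = 182, t1 = 362
t1 - t0 = 180
lambda * (t1-t0) = 0.0245 * 180 = 4.41
R = exp(-4.41)
R = 0.0122

0.0122


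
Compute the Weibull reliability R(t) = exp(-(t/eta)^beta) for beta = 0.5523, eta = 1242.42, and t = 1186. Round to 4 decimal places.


beta = 0.5523, eta = 1242.42, t = 1186
t/eta = 1186 / 1242.42 = 0.9546
(t/eta)^beta = 0.9546^0.5523 = 0.9747
R(t) = exp(-0.9747)
R(t) = 0.3773

0.3773
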